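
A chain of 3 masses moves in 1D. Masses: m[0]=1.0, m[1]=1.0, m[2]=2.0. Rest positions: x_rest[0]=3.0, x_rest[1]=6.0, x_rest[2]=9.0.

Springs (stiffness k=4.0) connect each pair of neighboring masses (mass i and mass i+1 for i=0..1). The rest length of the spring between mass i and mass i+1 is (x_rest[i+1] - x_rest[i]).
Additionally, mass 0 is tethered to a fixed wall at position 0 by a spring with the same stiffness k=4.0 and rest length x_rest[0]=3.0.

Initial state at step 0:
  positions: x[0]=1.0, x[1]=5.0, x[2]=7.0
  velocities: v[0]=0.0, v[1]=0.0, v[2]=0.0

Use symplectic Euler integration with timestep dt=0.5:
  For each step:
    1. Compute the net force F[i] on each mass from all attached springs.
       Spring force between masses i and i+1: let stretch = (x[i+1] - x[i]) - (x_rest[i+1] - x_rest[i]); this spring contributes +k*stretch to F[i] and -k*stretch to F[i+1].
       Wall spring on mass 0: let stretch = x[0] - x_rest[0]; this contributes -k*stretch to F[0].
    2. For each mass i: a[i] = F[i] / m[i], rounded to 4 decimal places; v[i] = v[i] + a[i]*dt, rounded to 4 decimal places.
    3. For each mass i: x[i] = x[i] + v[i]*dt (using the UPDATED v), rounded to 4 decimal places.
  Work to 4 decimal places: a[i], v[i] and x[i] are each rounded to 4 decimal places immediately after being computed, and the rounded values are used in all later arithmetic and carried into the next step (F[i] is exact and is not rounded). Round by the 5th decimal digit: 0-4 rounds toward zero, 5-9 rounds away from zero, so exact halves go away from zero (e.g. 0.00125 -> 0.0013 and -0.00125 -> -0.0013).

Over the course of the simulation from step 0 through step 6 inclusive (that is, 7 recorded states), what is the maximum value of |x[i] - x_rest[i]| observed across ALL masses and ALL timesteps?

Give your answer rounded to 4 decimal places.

Answer: 3.0000

Derivation:
Step 0: x=[1.0000 5.0000 7.0000] v=[0.0000 0.0000 0.0000]
Step 1: x=[4.0000 3.0000 7.5000] v=[6.0000 -4.0000 1.0000]
Step 2: x=[2.0000 6.5000 7.2500] v=[-4.0000 7.0000 -0.5000]
Step 3: x=[2.5000 6.2500 8.1250] v=[1.0000 -0.5000 1.7500]
Step 4: x=[4.2500 4.1250 9.5625] v=[3.5000 -4.2500 2.8750]
Step 5: x=[1.6250 7.5625 9.7813] v=[-5.2500 6.8750 0.4375]
Step 6: x=[3.3125 7.2813 10.3907] v=[3.3750 -0.5624 1.2187]
Max displacement = 3.0000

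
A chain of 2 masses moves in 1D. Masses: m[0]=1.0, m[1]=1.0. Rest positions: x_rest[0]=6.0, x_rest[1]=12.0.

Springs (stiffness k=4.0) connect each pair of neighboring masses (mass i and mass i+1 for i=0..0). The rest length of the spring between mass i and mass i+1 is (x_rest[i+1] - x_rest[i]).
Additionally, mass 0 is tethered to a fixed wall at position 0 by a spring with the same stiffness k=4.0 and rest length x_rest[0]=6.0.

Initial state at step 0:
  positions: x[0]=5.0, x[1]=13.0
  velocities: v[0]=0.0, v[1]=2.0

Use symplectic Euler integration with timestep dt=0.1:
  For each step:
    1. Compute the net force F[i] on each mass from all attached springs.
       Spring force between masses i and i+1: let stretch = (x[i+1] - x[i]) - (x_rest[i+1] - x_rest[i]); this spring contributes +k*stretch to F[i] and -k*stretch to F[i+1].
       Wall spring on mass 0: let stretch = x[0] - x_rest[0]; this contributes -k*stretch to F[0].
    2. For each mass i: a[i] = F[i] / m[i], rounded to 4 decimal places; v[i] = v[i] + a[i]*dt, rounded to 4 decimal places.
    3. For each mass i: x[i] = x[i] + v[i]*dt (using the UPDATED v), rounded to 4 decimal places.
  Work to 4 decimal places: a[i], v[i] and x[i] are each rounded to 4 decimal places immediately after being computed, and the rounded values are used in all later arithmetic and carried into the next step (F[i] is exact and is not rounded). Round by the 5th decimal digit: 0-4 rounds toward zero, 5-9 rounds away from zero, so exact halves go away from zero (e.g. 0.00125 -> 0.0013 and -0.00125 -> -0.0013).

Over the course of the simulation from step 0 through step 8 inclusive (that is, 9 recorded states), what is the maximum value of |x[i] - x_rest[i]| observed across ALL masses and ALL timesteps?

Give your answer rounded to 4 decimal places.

Step 0: x=[5.0000 13.0000] v=[0.0000 2.0000]
Step 1: x=[5.1200 13.1200] v=[1.2000 1.2000]
Step 2: x=[5.3552 13.1600] v=[2.3520 0.4000]
Step 3: x=[5.6884 13.1278] v=[3.3318 -0.3219]
Step 4: x=[6.0916 13.0380] v=[4.0322 -0.8977]
Step 5: x=[6.5290 12.9104] v=[4.3741 -1.2763]
Step 6: x=[6.9605 12.7675] v=[4.3151 -1.4289]
Step 7: x=[7.3459 12.6323] v=[3.8537 -1.3517]
Step 8: x=[7.6489 12.5257] v=[3.0299 -1.0663]
Max displacement = 1.6489

Answer: 1.6489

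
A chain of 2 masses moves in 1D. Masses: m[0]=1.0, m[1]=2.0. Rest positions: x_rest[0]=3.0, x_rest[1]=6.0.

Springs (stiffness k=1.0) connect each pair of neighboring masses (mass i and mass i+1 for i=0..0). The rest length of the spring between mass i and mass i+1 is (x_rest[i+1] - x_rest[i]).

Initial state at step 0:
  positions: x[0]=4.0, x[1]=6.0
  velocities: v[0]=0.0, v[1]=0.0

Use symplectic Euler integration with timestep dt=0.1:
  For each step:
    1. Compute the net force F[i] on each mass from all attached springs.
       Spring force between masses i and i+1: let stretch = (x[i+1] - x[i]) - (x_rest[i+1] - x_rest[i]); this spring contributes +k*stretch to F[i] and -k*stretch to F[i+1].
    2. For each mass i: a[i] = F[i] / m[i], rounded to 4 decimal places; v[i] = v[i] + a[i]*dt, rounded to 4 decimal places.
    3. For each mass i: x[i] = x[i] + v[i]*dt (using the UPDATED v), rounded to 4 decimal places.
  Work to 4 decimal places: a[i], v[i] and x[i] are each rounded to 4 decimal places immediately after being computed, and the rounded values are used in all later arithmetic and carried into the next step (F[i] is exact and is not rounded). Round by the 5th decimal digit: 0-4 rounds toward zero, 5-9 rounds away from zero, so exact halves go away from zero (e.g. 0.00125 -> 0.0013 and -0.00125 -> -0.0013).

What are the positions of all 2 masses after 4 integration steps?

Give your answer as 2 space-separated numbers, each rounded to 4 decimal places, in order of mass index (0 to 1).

Step 0: x=[4.0000 6.0000] v=[0.0000 0.0000]
Step 1: x=[3.9900 6.0050] v=[-0.1000 0.0500]
Step 2: x=[3.9702 6.0149] v=[-0.1985 0.0993]
Step 3: x=[3.9408 6.0296] v=[-0.2940 0.1471]
Step 4: x=[3.9023 6.0489] v=[-0.3851 0.1927]

Answer: 3.9023 6.0489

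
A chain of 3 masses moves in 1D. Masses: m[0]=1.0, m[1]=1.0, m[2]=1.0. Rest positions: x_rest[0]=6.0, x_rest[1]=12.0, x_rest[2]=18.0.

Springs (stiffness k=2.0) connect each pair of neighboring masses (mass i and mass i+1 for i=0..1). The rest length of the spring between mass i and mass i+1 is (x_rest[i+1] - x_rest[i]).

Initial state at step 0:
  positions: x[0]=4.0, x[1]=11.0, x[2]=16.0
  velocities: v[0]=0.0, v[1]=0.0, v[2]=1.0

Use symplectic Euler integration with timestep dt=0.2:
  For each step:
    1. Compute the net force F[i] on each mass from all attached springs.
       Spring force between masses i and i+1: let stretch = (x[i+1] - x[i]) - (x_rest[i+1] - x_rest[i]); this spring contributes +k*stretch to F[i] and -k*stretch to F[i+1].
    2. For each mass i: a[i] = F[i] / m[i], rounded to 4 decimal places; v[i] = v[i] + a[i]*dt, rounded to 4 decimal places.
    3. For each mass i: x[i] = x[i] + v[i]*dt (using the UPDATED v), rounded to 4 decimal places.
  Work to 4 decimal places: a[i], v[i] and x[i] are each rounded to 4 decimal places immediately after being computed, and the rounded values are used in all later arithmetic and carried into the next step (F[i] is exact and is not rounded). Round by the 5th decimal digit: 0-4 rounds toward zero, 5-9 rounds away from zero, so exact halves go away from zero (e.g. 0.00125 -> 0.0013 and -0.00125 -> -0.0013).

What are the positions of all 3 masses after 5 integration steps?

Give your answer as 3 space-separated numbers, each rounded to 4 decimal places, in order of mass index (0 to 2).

Answer: 4.6710 9.9518 17.3771

Derivation:
Step 0: x=[4.0000 11.0000 16.0000] v=[0.0000 0.0000 1.0000]
Step 1: x=[4.0800 10.8400 16.2800] v=[0.4000 -0.8000 1.4000]
Step 2: x=[4.2208 10.5744 16.6048] v=[0.7040 -1.3280 1.6240]
Step 3: x=[4.3899 10.2829 16.9272] v=[0.8454 -1.4573 1.6118]
Step 4: x=[4.5504 10.0515 17.1980] v=[0.8026 -1.1568 1.3541]
Step 5: x=[4.6710 9.9518 17.3771] v=[0.6030 -0.4986 0.8955]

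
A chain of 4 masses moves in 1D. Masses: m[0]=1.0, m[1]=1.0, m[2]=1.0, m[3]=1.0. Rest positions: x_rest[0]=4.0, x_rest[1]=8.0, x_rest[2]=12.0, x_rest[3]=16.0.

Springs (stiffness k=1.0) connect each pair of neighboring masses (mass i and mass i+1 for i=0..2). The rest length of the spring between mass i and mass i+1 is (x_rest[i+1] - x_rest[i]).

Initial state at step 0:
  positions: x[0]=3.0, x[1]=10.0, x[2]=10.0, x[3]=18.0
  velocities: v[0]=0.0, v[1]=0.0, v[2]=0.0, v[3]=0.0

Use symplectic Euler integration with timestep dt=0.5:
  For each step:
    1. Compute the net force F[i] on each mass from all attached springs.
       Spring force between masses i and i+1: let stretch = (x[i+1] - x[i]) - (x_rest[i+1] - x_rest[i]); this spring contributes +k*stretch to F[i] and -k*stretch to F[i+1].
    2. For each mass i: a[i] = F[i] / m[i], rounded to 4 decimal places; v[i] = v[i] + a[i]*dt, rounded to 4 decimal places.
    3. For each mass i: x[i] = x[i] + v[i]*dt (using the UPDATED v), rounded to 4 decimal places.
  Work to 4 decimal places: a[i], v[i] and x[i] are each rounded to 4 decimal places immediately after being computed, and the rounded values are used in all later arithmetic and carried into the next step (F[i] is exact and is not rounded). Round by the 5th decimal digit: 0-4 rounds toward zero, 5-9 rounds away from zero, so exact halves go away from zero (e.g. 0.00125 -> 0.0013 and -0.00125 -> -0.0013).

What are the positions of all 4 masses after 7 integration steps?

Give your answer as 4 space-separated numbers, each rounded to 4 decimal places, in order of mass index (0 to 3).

Answer: 4.3559 9.8397 10.3129 16.4921

Derivation:
Step 0: x=[3.0000 10.0000 10.0000 18.0000] v=[0.0000 0.0000 0.0000 0.0000]
Step 1: x=[3.7500 8.2500 12.0000 17.0000] v=[1.5000 -3.5000 4.0000 -2.0000]
Step 2: x=[4.6250 6.3125 14.3125 15.7500] v=[1.7500 -3.8750 4.6250 -2.5000]
Step 3: x=[4.9219 5.9531 14.9844 15.1406] v=[0.5938 -0.7188 1.3438 -1.2188]
Step 4: x=[4.4766 7.5938 13.4375 15.4922] v=[-0.8906 3.2813 -3.0938 0.7031]
Step 5: x=[3.8106 9.9161 10.9434 16.3301] v=[-1.3320 4.6446 -4.9883 1.6758]
Step 6: x=[3.6710 10.9689 9.5391 16.8214] v=[-0.2793 2.1055 -2.8086 0.9825]
Step 7: x=[4.3559 9.8397 10.3129 16.4921] v=[1.3697 -2.2584 1.5475 -0.6587]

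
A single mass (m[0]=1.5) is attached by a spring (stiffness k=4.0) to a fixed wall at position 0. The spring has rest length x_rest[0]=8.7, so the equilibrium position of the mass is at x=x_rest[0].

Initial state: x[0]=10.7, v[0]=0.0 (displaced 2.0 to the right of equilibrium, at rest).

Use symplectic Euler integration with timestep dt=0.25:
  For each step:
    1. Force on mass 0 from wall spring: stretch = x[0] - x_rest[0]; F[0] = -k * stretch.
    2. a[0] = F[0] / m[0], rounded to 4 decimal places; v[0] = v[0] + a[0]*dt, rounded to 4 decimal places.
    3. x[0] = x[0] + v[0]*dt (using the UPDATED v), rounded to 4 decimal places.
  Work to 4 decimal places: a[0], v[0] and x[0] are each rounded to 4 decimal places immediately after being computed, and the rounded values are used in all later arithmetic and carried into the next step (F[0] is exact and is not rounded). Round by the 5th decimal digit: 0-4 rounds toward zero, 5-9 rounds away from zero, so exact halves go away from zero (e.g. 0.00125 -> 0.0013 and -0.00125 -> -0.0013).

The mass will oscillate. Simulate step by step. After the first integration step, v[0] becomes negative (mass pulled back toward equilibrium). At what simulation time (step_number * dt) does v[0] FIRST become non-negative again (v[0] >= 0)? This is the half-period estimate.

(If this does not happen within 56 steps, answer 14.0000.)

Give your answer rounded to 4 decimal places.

Answer: 2.0000

Derivation:
Step 0: x=[10.7000] v=[0.0000]
Step 1: x=[10.3667] v=[-1.3333]
Step 2: x=[9.7556] v=[-2.4444]
Step 3: x=[8.9686] v=[-3.1481]
Step 4: x=[8.1368] v=[-3.3272]
Step 5: x=[7.3989] v=[-2.9517]
Step 6: x=[6.8778] v=[-2.0843]
Step 7: x=[6.6604] v=[-0.8695]
Step 8: x=[6.7830] v=[0.4902]
First v>=0 after going negative at step 8, time=2.0000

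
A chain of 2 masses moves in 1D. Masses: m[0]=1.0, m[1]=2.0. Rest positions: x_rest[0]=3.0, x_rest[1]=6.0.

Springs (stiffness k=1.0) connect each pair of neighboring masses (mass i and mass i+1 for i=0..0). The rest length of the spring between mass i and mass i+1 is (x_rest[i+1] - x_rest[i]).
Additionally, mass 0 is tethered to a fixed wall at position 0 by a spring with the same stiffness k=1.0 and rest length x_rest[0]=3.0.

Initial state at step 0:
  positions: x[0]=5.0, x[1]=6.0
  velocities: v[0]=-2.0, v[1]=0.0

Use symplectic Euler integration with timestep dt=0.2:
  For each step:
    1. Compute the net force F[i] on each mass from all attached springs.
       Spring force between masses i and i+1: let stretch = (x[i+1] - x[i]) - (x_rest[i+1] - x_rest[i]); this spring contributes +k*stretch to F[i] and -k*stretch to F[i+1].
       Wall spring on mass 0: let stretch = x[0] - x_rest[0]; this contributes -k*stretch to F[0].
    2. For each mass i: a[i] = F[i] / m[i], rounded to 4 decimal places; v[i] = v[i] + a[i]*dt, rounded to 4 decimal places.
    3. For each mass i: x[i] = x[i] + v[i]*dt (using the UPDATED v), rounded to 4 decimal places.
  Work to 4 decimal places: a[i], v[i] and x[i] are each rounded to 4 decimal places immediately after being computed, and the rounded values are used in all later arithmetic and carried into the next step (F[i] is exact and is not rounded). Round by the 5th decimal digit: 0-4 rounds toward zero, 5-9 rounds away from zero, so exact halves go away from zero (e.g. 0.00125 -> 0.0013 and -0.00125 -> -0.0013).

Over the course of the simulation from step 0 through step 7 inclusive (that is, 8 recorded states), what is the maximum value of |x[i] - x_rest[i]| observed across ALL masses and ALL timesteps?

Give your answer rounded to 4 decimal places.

Answer: 2.2628

Derivation:
Step 0: x=[5.0000 6.0000] v=[-2.0000 0.0000]
Step 1: x=[4.4400 6.0400] v=[-2.8000 0.2000]
Step 2: x=[3.7664 6.1080] v=[-3.3680 0.3400]
Step 3: x=[3.0358 6.1892] v=[-3.6530 0.4058]
Step 4: x=[2.3099 6.2673] v=[-3.6295 0.3905]
Step 5: x=[1.6499 6.3263] v=[-3.3000 0.2948]
Step 6: x=[1.1110 6.3517] v=[-2.6947 0.1272]
Step 7: x=[0.7372 6.3323] v=[-1.8688 -0.0969]
Max displacement = 2.2628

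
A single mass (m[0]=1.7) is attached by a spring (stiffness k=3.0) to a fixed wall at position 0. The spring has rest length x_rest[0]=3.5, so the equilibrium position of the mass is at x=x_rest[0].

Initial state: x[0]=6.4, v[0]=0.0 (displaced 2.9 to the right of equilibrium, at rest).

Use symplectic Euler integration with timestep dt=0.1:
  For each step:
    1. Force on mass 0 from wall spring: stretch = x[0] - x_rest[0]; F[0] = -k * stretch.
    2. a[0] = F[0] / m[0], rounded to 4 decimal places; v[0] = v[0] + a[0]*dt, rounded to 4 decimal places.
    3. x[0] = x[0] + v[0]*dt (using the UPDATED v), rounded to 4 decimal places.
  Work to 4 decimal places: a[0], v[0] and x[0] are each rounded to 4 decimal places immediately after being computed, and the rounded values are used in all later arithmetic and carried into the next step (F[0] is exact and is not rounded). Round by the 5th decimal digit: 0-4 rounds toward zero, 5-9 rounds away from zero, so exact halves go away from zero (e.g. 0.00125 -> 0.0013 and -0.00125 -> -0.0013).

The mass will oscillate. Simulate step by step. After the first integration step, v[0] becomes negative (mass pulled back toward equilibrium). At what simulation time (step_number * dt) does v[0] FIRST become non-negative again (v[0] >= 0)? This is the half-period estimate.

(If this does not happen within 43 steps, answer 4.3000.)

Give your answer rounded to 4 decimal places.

Step 0: x=[6.4000] v=[0.0000]
Step 1: x=[6.3488] v=[-0.5118]
Step 2: x=[6.2474] v=[-1.0145]
Step 3: x=[6.0975] v=[-1.4993]
Step 4: x=[5.9017] v=[-1.9577]
Step 5: x=[5.6636] v=[-2.3815]
Step 6: x=[5.3873] v=[-2.7633]
Step 7: x=[5.0777] v=[-3.0964]
Step 8: x=[4.7402] v=[-3.3748]
Step 9: x=[4.3808] v=[-3.5937]
Step 10: x=[4.0059] v=[-3.7491]
Step 11: x=[3.6221] v=[-3.8384]
Step 12: x=[3.2361] v=[-3.8600]
Step 13: x=[2.8548] v=[-3.8134]
Step 14: x=[2.4849] v=[-3.6995]
Step 15: x=[2.1329] v=[-3.5204]
Step 16: x=[1.8050] v=[-3.2792]
Step 17: x=[1.5070] v=[-2.9801]
Step 18: x=[1.2442] v=[-2.6284]
Step 19: x=[1.0212] v=[-2.2303]
Step 20: x=[0.8419] v=[-1.7929]
Step 21: x=[0.7095] v=[-1.3238]
Step 22: x=[0.6264] v=[-0.8314]
Step 23: x=[0.5940] v=[-0.3243]
Step 24: x=[0.6129] v=[0.1885]
First v>=0 after going negative at step 24, time=2.4000

Answer: 2.4000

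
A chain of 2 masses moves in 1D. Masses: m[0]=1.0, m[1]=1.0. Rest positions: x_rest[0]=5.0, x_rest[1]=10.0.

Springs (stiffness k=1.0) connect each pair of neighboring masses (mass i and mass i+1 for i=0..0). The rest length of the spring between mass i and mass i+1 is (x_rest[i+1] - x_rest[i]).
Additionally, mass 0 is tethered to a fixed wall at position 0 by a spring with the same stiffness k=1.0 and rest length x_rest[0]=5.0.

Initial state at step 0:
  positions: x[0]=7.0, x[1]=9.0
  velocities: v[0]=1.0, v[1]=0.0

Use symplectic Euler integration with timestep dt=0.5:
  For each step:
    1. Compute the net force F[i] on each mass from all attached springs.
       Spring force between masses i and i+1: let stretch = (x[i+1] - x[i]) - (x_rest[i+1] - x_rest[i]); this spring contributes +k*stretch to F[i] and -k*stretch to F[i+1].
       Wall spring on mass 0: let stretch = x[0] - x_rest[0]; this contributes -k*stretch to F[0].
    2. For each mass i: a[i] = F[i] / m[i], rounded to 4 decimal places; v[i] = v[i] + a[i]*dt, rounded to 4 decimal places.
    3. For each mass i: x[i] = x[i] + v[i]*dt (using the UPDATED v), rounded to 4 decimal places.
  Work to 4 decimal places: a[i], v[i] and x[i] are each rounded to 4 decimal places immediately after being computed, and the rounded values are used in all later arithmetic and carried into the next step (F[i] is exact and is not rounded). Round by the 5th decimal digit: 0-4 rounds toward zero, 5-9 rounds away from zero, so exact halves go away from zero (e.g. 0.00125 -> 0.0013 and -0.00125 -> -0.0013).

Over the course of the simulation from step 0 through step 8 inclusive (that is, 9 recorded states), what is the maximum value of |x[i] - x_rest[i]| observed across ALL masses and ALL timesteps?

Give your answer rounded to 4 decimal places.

Step 0: x=[7.0000 9.0000] v=[1.0000 0.0000]
Step 1: x=[6.2500 9.7500] v=[-1.5000 1.5000]
Step 2: x=[4.8125 10.8750] v=[-2.8750 2.2500]
Step 3: x=[3.6875 11.7344] v=[-2.2500 1.7188]
Step 4: x=[3.6524 11.8321] v=[-0.0703 0.1954]
Step 5: x=[4.7491 11.1349] v=[2.1934 -1.3945]
Step 6: x=[6.2550 10.0912] v=[3.0118 -2.0874]
Step 7: x=[7.1562 9.3385] v=[1.8024 -1.5055]
Step 8: x=[6.8139 9.2902] v=[-0.6846 -0.0967]
Max displacement = 2.1562

Answer: 2.1562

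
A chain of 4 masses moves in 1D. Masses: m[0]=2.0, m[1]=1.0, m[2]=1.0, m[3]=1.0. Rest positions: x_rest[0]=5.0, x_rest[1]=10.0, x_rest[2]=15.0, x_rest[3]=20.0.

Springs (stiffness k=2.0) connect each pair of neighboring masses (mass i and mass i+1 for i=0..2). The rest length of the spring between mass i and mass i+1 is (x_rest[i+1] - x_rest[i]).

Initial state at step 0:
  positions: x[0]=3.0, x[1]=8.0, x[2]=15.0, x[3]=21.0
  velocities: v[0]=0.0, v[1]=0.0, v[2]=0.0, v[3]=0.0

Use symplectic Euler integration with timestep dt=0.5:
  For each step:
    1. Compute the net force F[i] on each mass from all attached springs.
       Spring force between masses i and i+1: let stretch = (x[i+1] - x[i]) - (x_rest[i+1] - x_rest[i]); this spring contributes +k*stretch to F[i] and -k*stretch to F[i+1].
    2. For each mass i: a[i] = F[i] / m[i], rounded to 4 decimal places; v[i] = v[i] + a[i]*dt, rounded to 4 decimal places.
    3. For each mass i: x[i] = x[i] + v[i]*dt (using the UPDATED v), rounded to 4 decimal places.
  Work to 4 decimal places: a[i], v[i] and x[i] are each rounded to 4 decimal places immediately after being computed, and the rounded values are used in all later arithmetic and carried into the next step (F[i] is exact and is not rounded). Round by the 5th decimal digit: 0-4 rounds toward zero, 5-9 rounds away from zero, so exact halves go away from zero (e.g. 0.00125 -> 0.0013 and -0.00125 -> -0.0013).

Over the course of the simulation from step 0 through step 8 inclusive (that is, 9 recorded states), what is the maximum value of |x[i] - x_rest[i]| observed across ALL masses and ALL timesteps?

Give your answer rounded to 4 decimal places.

Answer: 2.8046

Derivation:
Step 0: x=[3.0000 8.0000 15.0000 21.0000] v=[0.0000 0.0000 0.0000 0.0000]
Step 1: x=[3.0000 9.0000 14.5000 20.5000] v=[0.0000 2.0000 -1.0000 -1.0000]
Step 2: x=[3.2500 9.7500 14.2500 19.5000] v=[0.5000 1.5000 -0.5000 -2.0000]
Step 3: x=[3.8750 9.5000 14.3750 18.3750] v=[1.2500 -0.5000 0.2500 -2.2500]
Step 4: x=[4.6563 8.8750 14.0625 17.7500] v=[1.5625 -1.2500 -0.6250 -1.2500]
Step 5: x=[5.2423 8.7344 13.0000 17.7813] v=[1.1719 -0.2812 -2.1250 0.0625]
Step 6: x=[5.4513 8.9806 12.1954 17.9219] v=[0.4180 0.4923 -1.6093 0.2812]
Step 7: x=[5.2926 9.0695 12.6466 17.6993] v=[-0.3174 0.1778 0.9024 -0.4453]
Step 8: x=[4.8281 9.0585 13.8356 17.4503] v=[-0.9290 -0.0220 2.3780 -0.4980]
Max displacement = 2.8046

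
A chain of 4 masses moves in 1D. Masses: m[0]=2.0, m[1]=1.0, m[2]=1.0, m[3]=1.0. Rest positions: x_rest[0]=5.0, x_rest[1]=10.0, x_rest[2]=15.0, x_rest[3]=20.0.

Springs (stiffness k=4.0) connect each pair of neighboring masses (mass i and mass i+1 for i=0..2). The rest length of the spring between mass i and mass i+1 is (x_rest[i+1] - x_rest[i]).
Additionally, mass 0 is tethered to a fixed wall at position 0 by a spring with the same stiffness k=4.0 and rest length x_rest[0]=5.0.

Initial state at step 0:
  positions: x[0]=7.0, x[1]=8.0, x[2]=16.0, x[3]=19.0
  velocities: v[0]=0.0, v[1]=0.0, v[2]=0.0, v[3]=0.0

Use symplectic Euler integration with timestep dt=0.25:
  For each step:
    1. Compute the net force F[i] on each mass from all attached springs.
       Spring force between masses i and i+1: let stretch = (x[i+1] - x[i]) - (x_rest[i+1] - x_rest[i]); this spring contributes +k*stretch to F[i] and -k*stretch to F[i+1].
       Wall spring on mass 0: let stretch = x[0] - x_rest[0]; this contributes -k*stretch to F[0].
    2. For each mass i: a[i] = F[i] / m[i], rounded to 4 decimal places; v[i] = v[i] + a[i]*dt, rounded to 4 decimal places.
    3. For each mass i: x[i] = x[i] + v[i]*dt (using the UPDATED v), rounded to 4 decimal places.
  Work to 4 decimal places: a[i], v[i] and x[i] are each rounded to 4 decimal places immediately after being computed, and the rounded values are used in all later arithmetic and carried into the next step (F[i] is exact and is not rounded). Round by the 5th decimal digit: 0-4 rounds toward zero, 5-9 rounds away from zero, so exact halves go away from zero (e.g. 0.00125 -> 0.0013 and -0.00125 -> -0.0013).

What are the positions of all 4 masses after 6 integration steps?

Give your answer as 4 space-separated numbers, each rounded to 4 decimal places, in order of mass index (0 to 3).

Step 0: x=[7.0000 8.0000 16.0000 19.0000] v=[0.0000 0.0000 0.0000 0.0000]
Step 1: x=[6.2500 9.7500 14.7500 19.5000] v=[-3.0000 7.0000 -5.0000 2.0000]
Step 2: x=[5.1563 11.8750 13.4375 20.0625] v=[-4.3750 8.5000 -5.2500 2.2500]
Step 3: x=[4.2579 12.7110 13.3906 20.2188] v=[-3.5938 3.3438 -0.1875 0.6250]
Step 4: x=[3.8839 11.6036 14.8809 19.9180] v=[-1.4962 -4.4297 5.9611 -1.2032]
Step 5: x=[3.9893 9.3856 16.8111 19.6079] v=[0.4217 -8.8721 7.7209 -1.2403]
Step 6: x=[4.2706 7.6749 17.5842 19.8486] v=[1.1252 -6.8429 3.0922 0.9629]

Answer: 4.2706 7.6749 17.5842 19.8486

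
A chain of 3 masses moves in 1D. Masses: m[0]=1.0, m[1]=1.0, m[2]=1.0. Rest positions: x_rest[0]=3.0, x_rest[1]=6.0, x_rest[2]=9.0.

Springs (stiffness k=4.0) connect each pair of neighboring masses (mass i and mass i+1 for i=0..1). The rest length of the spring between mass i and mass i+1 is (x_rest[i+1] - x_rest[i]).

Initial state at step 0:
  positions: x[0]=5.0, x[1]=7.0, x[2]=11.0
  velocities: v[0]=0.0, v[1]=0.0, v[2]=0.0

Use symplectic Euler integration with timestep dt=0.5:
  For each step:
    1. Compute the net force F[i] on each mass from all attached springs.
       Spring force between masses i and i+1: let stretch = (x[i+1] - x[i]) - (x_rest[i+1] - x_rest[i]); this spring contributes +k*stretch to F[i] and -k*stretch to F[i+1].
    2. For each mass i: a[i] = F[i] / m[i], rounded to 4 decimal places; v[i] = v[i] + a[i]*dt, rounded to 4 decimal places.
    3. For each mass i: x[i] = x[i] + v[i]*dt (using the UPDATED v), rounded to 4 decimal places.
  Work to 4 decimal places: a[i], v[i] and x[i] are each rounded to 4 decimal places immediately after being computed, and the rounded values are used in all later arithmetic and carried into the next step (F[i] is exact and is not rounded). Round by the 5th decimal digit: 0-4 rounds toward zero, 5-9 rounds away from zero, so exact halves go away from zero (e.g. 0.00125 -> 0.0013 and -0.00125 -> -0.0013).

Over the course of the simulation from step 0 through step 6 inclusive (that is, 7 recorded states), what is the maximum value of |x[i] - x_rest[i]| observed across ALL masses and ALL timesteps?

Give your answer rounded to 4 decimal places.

Answer: 3.0000

Derivation:
Step 0: x=[5.0000 7.0000 11.0000] v=[0.0000 0.0000 0.0000]
Step 1: x=[4.0000 9.0000 10.0000] v=[-2.0000 4.0000 -2.0000]
Step 2: x=[5.0000 7.0000 11.0000] v=[2.0000 -4.0000 2.0000]
Step 3: x=[5.0000 7.0000 11.0000] v=[0.0000 0.0000 0.0000]
Step 4: x=[4.0000 9.0000 10.0000] v=[-2.0000 4.0000 -2.0000]
Step 5: x=[5.0000 7.0000 11.0000] v=[2.0000 -4.0000 2.0000]
Step 6: x=[5.0000 7.0000 11.0000] v=[0.0000 0.0000 0.0000]
Max displacement = 3.0000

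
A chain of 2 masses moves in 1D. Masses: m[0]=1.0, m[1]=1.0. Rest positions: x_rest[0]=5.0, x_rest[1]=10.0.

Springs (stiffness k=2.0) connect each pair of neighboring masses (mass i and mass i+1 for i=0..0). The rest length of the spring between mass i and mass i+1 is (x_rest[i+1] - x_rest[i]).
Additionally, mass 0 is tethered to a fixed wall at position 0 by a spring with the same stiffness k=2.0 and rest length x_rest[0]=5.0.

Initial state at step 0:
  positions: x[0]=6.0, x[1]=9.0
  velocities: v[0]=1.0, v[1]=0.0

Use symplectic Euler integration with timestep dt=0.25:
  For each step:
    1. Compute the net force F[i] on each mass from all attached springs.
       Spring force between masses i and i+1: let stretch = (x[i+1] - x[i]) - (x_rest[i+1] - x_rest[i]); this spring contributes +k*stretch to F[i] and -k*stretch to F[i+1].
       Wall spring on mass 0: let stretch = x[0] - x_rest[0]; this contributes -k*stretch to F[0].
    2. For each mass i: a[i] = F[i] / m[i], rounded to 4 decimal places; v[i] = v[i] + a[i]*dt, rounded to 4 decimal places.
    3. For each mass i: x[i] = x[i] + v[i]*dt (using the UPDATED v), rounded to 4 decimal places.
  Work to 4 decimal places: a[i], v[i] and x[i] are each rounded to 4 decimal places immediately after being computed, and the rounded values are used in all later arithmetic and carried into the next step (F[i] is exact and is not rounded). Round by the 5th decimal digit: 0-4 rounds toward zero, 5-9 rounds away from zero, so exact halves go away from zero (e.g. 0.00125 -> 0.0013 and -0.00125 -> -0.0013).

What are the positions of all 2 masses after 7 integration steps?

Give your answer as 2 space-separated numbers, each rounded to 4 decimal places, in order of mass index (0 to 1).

Answer: 4.6359 10.9632

Derivation:
Step 0: x=[6.0000 9.0000] v=[1.0000 0.0000]
Step 1: x=[5.8750 9.2500] v=[-0.5000 1.0000]
Step 2: x=[5.4375 9.7031] v=[-1.7500 1.8125]
Step 3: x=[4.8535 10.2480] v=[-2.3360 2.1797]
Step 4: x=[4.3371 10.7436] v=[-2.0655 1.9825]
Step 5: x=[4.0794 11.0634] v=[-1.0308 1.2793]
Step 6: x=[4.1848 11.1352] v=[0.4215 0.2873]
Step 7: x=[4.6359 10.9632] v=[1.8043 -0.6879]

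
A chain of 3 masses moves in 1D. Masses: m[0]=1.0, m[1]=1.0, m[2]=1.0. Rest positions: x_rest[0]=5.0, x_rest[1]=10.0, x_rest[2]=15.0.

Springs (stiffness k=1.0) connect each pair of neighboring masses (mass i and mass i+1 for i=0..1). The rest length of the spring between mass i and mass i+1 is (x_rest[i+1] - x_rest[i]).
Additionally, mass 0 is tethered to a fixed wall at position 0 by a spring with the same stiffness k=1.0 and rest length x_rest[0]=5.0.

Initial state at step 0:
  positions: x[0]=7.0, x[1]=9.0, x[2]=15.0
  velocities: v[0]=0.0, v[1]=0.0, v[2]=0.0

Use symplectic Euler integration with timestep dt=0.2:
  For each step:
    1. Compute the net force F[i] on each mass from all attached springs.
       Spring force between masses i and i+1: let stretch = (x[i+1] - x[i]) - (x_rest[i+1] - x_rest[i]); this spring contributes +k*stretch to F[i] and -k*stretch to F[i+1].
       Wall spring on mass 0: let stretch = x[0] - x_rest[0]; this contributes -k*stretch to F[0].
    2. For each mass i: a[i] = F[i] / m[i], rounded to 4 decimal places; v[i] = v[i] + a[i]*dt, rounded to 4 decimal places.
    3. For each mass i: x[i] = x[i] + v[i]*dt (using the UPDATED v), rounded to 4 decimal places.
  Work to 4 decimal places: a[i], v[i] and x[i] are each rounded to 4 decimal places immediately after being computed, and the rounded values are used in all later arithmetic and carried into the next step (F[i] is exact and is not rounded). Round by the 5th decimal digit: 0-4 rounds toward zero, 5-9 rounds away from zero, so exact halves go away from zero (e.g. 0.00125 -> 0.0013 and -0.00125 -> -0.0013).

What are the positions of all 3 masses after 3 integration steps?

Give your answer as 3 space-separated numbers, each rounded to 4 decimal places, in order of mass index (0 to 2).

Answer: 5.9093 9.8510 14.7988

Derivation:
Step 0: x=[7.0000 9.0000 15.0000] v=[0.0000 0.0000 0.0000]
Step 1: x=[6.8000 9.1600 14.9600] v=[-1.0000 0.8000 -0.2000]
Step 2: x=[6.4224 9.4576 14.8880] v=[-1.8880 1.4880 -0.3600]
Step 3: x=[5.9093 9.8510 14.7988] v=[-2.5654 1.9670 -0.4461]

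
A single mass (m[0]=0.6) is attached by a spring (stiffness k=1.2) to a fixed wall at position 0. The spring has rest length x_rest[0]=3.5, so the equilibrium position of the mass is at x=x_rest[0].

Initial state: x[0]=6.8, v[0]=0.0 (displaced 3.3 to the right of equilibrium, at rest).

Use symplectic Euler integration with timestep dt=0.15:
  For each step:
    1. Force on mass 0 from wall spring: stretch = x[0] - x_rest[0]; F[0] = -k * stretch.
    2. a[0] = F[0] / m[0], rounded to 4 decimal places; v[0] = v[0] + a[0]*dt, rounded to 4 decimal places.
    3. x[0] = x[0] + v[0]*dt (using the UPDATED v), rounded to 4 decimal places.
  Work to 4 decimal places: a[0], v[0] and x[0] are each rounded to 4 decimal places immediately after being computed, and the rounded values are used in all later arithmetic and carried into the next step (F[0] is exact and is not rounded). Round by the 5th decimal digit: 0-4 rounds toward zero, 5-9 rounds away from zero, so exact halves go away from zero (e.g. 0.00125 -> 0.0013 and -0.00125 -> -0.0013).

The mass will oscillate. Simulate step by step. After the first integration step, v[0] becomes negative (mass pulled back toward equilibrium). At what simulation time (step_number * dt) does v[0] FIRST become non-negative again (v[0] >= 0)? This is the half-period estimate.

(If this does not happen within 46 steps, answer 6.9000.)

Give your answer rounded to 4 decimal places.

Step 0: x=[6.8000] v=[0.0000]
Step 1: x=[6.6515] v=[-0.9900]
Step 2: x=[6.3612] v=[-1.9355]
Step 3: x=[5.9421] v=[-2.7939]
Step 4: x=[5.4131] v=[-3.5265]
Step 5: x=[4.7980] v=[-4.1004]
Step 6: x=[4.1245] v=[-4.4898]
Step 7: x=[3.4229] v=[-4.6772]
Step 8: x=[2.7248] v=[-4.6541]
Step 9: x=[2.0616] v=[-4.4215]
Step 10: x=[1.4631] v=[-3.9900]
Step 11: x=[0.9563] v=[-3.3789]
Step 12: x=[0.5639] v=[-2.6158]
Step 13: x=[0.3037] v=[-1.7350]
Step 14: x=[0.1873] v=[-0.7761]
Step 15: x=[0.2200] v=[0.2177]
First v>=0 after going negative at step 15, time=2.2500

Answer: 2.2500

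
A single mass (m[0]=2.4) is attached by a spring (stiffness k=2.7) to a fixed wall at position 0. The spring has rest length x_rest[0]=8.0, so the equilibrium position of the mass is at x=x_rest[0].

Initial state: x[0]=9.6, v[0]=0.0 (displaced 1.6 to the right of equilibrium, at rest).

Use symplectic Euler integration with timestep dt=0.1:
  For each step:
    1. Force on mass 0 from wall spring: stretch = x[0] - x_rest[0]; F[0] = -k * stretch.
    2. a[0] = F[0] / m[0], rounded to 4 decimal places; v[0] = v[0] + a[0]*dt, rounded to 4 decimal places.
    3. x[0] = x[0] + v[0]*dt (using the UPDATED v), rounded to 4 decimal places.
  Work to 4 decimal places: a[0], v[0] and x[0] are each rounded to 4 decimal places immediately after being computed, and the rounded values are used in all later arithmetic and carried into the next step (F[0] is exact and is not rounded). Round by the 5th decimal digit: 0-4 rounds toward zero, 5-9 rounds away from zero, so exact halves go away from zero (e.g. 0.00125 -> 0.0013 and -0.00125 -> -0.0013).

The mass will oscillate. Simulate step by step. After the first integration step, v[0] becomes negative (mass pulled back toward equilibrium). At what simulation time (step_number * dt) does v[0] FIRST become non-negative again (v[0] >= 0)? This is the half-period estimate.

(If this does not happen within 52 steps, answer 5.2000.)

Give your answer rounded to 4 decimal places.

Answer: 3.0000

Derivation:
Step 0: x=[9.6000] v=[0.0000]
Step 1: x=[9.5820] v=[-0.1800]
Step 2: x=[9.5462] v=[-0.3580]
Step 3: x=[9.4930] v=[-0.5320]
Step 4: x=[9.4230] v=[-0.7000]
Step 5: x=[9.3370] v=[-0.8601]
Step 6: x=[9.2360] v=[-1.0105]
Step 7: x=[9.1210] v=[-1.1496]
Step 8: x=[8.9934] v=[-1.2757]
Step 9: x=[8.8547] v=[-1.3875]
Step 10: x=[8.7063] v=[-1.4837]
Step 11: x=[8.5500] v=[-1.5632]
Step 12: x=[8.3875] v=[-1.6251]
Step 13: x=[8.2206] v=[-1.6687]
Step 14: x=[8.0513] v=[-1.6935]
Step 15: x=[7.8814] v=[-1.6993]
Step 16: x=[7.7128] v=[-1.6860]
Step 17: x=[7.5474] v=[-1.6537]
Step 18: x=[7.3871] v=[-1.6028]
Step 19: x=[7.2337] v=[-1.5339]
Step 20: x=[7.0889] v=[-1.4477]
Step 21: x=[6.9544] v=[-1.3452]
Step 22: x=[6.8316] v=[-1.2276]
Step 23: x=[6.7220] v=[-1.0962]
Step 24: x=[6.6268] v=[-0.9524]
Step 25: x=[6.5470] v=[-0.7979]
Step 26: x=[6.4836] v=[-0.6344]
Step 27: x=[6.4372] v=[-0.4638]
Step 28: x=[6.4084] v=[-0.2880]
Step 29: x=[6.3975] v=[-0.1089]
Step 30: x=[6.4046] v=[0.0714]
First v>=0 after going negative at step 30, time=3.0000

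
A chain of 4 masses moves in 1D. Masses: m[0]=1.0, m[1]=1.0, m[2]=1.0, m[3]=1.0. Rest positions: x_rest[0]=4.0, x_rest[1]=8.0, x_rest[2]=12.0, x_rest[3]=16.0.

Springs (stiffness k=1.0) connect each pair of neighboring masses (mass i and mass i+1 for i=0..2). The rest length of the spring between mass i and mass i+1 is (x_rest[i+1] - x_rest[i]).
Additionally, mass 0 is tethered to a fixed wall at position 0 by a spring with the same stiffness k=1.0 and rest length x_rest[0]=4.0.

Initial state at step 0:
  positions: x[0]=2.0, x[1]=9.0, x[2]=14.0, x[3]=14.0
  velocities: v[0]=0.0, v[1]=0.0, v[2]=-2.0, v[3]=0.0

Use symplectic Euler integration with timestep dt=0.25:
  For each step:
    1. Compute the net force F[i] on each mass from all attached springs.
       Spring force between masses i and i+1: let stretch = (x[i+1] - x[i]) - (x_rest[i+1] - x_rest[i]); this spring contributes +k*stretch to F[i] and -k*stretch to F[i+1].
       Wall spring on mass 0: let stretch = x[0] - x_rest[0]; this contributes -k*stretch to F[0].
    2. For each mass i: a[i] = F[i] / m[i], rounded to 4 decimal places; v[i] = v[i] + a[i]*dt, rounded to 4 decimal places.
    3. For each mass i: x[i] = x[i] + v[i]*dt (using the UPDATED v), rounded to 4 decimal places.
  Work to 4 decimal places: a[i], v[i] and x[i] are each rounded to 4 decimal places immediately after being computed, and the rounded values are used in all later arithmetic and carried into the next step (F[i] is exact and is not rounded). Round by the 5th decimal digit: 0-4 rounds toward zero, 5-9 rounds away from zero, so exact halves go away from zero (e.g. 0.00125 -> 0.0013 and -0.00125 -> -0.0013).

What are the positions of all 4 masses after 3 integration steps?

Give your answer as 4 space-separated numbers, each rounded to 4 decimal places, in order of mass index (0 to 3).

Step 0: x=[2.0000 9.0000 14.0000 14.0000] v=[0.0000 0.0000 -2.0000 0.0000]
Step 1: x=[2.3125 8.8750 13.1875 14.2500] v=[1.2500 -0.5000 -3.2500 1.0000]
Step 2: x=[2.8906 8.6094 12.1719 14.6836] v=[2.3125 -1.0625 -4.0625 1.7344]
Step 3: x=[3.6455 8.2090 11.0906 15.2102] v=[3.0196 -1.6016 -4.3252 2.1065]

Answer: 3.6455 8.2090 11.0906 15.2102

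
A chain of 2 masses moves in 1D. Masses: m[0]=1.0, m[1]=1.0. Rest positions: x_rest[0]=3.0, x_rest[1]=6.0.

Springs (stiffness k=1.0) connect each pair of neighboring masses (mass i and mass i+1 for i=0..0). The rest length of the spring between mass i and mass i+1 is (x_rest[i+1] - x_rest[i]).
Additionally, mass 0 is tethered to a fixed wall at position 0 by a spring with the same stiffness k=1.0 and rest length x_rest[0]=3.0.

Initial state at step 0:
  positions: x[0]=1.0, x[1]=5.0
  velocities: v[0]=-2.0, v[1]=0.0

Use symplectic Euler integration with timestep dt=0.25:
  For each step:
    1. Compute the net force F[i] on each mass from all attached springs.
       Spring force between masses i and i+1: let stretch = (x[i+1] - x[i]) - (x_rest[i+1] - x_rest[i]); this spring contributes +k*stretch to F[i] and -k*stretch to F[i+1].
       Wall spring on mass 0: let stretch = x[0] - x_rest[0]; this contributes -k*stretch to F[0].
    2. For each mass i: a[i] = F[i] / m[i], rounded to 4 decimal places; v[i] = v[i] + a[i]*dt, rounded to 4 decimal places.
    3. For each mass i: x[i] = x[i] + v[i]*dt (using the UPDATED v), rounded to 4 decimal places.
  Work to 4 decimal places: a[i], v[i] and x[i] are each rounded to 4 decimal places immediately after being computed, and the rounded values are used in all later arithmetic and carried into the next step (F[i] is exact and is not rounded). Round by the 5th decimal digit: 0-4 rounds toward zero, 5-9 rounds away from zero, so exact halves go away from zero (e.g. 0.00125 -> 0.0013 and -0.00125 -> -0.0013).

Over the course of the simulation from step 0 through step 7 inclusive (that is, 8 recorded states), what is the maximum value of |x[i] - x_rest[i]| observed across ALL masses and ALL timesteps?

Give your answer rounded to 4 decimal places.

Step 0: x=[1.0000 5.0000] v=[-2.0000 0.0000]
Step 1: x=[0.6875 4.9375] v=[-1.2500 -0.2500]
Step 2: x=[0.5977 4.7969] v=[-0.3594 -0.5625]
Step 3: x=[0.7330 4.5813] v=[0.5410 -0.8623]
Step 4: x=[1.0630 4.3127] v=[1.3198 -1.0744]
Step 5: x=[1.5296 4.0285] v=[1.8665 -1.1368]
Step 6: x=[2.0568 3.7756] v=[2.1088 -1.0115]
Step 7: x=[2.5629 3.6028] v=[2.0243 -0.6912]
Max displacement = 2.4023

Answer: 2.4023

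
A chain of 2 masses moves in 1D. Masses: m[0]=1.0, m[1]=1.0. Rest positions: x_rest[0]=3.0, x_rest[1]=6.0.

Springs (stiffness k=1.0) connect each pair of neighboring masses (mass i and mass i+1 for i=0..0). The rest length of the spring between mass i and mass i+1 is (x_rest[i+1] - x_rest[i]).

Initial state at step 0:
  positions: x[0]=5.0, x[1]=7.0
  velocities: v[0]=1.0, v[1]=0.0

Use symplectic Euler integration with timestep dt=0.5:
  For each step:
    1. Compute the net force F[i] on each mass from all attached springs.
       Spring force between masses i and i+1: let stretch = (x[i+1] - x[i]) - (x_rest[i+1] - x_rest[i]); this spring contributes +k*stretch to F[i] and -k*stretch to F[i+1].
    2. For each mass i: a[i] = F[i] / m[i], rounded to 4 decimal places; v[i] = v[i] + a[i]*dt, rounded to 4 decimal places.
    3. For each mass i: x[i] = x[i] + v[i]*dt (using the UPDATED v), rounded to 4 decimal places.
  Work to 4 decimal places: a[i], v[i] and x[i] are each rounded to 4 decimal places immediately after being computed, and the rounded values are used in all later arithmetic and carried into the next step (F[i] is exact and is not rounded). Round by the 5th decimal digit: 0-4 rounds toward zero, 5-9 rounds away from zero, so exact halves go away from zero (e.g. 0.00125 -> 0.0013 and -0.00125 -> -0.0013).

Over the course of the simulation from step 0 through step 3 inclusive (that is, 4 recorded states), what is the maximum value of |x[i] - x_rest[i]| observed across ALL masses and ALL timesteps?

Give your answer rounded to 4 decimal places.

Answer: 2.3750

Derivation:
Step 0: x=[5.0000 7.0000] v=[1.0000 0.0000]
Step 1: x=[5.2500 7.2500] v=[0.5000 0.5000]
Step 2: x=[5.2500 7.7500] v=[0.0000 1.0000]
Step 3: x=[5.1250 8.3750] v=[-0.2500 1.2500]
Max displacement = 2.3750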